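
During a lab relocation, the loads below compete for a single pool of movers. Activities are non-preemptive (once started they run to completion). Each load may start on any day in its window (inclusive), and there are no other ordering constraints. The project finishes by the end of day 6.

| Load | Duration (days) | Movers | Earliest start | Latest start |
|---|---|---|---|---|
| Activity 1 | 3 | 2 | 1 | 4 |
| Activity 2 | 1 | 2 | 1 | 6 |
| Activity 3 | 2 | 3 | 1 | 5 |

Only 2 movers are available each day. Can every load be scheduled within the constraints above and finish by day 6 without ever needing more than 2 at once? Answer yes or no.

no

Total mover-days = 14; over 6 days the average is 14/6 > 2, so some day must exceed 2.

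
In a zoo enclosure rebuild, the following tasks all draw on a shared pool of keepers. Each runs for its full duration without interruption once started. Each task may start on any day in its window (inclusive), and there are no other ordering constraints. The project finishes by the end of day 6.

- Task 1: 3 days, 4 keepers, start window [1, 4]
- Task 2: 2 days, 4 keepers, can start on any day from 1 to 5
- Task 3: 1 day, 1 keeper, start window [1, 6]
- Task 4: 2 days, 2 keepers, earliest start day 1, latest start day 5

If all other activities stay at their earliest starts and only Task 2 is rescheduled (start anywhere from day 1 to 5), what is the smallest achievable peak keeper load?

7

Task 2@1: d1:11  d2:10  d3:4  d4:0  d5:0  d6:0 → peak 11
Task 2@2: d1:7  d2:10  d3:8  d4:0  d5:0  d6:0 → peak 10
Task 2@3: d1:7  d2:6  d3:8  d4:4  d5:0  d6:0 → peak 8
Task 2@4: d1:7  d2:6  d3:4  d4:4  d5:4  d6:0 → peak 7
Task 2@5: d1:7  d2:6  d3:4  d4:0  d5:4  d6:4 → peak 7
Best is Task 2@4, peak 7.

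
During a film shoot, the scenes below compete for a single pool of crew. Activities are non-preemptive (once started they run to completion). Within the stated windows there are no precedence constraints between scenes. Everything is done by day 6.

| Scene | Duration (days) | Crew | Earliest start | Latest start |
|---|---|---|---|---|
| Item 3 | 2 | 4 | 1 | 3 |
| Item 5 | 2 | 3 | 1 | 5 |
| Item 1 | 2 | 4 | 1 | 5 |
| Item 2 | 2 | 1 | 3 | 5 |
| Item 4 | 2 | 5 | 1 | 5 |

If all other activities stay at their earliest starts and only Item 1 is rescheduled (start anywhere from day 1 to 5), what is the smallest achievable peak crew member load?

12

Item 1@1: d1:16  d2:16  d3:1  d4:1  d5:0  d6:0 → peak 16
Item 1@2: d1:12  d2:16  d3:5  d4:1  d5:0  d6:0 → peak 16
Item 1@3: d1:12  d2:12  d3:5  d4:5  d5:0  d6:0 → peak 12
Item 1@4: d1:12  d2:12  d3:1  d4:5  d5:4  d6:0 → peak 12
Item 1@5: d1:12  d2:12  d3:1  d4:1  d5:4  d6:4 → peak 12
Best is Item 1@3, peak 12.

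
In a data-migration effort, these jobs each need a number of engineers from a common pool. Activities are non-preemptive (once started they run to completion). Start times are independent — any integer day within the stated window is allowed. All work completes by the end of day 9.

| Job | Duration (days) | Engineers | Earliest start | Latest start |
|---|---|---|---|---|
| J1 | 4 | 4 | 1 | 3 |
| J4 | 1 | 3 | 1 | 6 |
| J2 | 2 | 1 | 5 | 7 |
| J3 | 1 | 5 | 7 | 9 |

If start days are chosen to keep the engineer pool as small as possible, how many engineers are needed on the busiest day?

Early-start (J1@1, J4@1, J2@5, J3@7) gives peak 7: d1:7  d2:4  d3:4  d4:4  d5:1  d6:1  d7:5  d8:0  d9:0.
Shift J4→5.
Schedule J1@1, J4@5, J2@5, J3@7: d1:4  d2:4  d3:4  d4:4  d5:4  d6:1  d7:5  d8:0  d9:0 — peak 5.

5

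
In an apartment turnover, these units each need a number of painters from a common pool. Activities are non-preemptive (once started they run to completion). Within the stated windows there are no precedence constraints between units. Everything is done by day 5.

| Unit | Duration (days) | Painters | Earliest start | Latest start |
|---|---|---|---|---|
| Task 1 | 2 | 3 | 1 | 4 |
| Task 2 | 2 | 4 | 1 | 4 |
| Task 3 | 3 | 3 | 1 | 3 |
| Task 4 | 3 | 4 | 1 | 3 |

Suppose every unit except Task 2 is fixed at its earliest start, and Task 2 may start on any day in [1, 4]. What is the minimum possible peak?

10

Task 2@1: d1:14  d2:14  d3:7  d4:0  d5:0 → peak 14
Task 2@2: d1:10  d2:14  d3:11  d4:0  d5:0 → peak 14
Task 2@3: d1:10  d2:10  d3:11  d4:4  d5:0 → peak 11
Task 2@4: d1:10  d2:10  d3:7  d4:4  d5:4 → peak 10
Best is Task 2@4, peak 10.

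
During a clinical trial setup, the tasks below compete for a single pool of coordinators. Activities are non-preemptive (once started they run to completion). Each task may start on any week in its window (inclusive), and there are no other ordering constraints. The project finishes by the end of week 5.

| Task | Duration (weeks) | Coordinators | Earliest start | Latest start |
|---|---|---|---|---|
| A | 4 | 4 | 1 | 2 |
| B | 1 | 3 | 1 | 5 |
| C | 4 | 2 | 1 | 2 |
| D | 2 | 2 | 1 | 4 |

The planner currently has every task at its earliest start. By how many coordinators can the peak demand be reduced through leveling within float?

Early-start peak: w1:11  w2:8  w3:6  w4:6  w5:0 ⇒ 11.
Leveled (A@1, B@1, C@2, D@2): w1:7  w2:8  w3:8  w4:6  w5:2 ⇒ 8.
Reduction 11 − 8 = 3.

3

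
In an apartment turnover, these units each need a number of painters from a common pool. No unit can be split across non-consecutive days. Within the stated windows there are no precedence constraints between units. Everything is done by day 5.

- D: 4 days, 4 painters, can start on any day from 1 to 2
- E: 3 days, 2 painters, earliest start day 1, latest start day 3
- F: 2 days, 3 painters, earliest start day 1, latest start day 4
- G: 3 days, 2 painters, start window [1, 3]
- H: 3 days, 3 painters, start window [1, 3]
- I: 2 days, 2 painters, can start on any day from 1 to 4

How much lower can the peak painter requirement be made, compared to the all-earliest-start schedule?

Early-start peak: d1:16  d2:16  d3:11  d4:4  d5:0 ⇒ 16.
Leveled (D@1, E@1, F@1, G@1, H@3, I@4): d1:11  d2:11  d3:11  d4:9  d5:5 ⇒ 11.
Reduction 16 − 11 = 5.

5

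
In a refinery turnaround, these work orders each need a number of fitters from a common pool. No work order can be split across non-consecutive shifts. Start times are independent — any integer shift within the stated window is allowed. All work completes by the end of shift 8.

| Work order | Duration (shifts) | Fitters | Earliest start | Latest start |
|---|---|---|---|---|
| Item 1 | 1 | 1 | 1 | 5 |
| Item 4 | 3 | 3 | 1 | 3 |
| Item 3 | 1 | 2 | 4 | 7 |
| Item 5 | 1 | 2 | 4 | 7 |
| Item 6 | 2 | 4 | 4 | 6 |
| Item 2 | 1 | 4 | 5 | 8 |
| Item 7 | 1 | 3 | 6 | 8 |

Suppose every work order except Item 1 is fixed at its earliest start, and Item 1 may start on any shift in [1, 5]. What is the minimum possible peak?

8

Item 1@1: s1:4  s2:3  s3:3  s4:8  s5:8  s6:3  s7:0  s8:0 → peak 8
Item 1@2: s1:3  s2:4  s3:3  s4:8  s5:8  s6:3  s7:0  s8:0 → peak 8
Item 1@3: s1:3  s2:3  s3:4  s4:8  s5:8  s6:3  s7:0  s8:0 → peak 8
Item 1@4: s1:3  s2:3  s3:3  s4:9  s5:8  s6:3  s7:0  s8:0 → peak 9
Item 1@5: s1:3  s2:3  s3:3  s4:8  s5:9  s6:3  s7:0  s8:0 → peak 9
Best is Item 1@1, peak 8.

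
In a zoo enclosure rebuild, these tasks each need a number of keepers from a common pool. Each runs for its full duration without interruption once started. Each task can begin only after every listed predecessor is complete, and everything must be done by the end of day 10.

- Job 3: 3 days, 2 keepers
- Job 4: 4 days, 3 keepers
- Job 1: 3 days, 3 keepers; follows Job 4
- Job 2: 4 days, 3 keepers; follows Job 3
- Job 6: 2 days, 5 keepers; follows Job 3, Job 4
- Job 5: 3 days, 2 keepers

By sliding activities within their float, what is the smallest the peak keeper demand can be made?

Early-start (Job 3@1, Job 4@1, Job 1@5, Job 2@4, Job 6@5, Job 5@1) gives peak 11: d1:7  d2:7  d3:7  d4:6  d5:11  d6:11  d7:6  d8:0  d9:0  d10:0.
Shift Job 6→8.
Schedule Job 3@1, Job 4@1, Job 1@5, Job 2@4, Job 6@8, Job 5@1: d1:7  d2:7  d3:7  d4:6  d5:6  d6:6  d7:6  d8:5  d9:5  d10:0 — peak 7.

7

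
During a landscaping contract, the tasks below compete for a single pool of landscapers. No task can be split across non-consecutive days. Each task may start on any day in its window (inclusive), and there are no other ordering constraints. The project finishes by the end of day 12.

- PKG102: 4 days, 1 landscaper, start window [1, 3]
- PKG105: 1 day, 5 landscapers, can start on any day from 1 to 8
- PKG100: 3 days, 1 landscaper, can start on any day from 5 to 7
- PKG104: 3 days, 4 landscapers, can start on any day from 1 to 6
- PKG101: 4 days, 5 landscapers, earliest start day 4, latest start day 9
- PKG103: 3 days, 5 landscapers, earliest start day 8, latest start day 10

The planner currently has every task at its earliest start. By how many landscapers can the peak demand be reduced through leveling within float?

4

Early-start peak: d1:10  d2:5  d3:5  d4:6  d5:6  d6:6  d7:6  d8:5  d9:5  d10:5  d11:0  d12:0 ⇒ 10.
Leveled (PKG102@1, PKG105@1, PKG100@5, PKG104@2, PKG101@5, PKG103@9): d1:6  d2:5  d3:5  d4:5  d5:6  d6:6  d7:6  d8:5  d9:5  d10:5  d11:5  d12:0 ⇒ 6.
Reduction 10 − 6 = 4.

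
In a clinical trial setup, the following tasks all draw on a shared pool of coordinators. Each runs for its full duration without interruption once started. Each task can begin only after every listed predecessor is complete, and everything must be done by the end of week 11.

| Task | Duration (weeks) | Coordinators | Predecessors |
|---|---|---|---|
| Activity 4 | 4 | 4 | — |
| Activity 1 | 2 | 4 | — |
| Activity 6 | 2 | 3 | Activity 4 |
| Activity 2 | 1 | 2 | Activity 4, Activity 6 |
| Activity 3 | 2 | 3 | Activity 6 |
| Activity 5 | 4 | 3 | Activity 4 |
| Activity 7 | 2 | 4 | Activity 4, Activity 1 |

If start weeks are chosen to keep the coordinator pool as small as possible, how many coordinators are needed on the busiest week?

Early-start (Activity 4@1, Activity 1@1, Activity 6@5, Activity 2@7, Activity 3@7, Activity 5@5, Activity 7@5) gives peak 10: w1:8  w2:8  w3:4  w4:4  w5:10  w6:10  w7:8  w8:6  w9:0  w10:0  w11:0.
Shift Activity 1→5, Activity 5→8, Activity 7→9.
Schedule Activity 4@1, Activity 1@5, Activity 6@5, Activity 2@7, Activity 3@7, Activity 5@8, Activity 7@9: w1:4  w2:4  w3:4  w4:4  w5:7  w6:7  w7:5  w8:6  w9:7  w10:7  w11:3 — peak 7.

7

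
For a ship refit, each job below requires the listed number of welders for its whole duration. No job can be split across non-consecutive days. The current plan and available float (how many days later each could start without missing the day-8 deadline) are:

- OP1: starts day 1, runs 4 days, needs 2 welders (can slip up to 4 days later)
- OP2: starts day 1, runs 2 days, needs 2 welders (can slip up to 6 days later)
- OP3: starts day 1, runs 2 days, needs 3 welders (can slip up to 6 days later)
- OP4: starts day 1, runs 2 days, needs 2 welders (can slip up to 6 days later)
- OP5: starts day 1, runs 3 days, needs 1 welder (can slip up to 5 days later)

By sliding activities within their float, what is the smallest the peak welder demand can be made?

4

Early-start (OP1@1, OP2@1, OP3@1, OP4@1, OP5@1) gives peak 10: d1:10  d2:10  d3:3  d4:2  d5:0  d6:0  d7:0  d8:0.
Shift OP3→5, OP4→3, OP5→5.
Schedule OP1@1, OP2@1, OP3@5, OP4@3, OP5@5: d1:4  d2:4  d3:4  d4:4  d5:4  d6:4  d7:1  d8:0 — peak 4.
Total welder-days = 25 over 8 days ⇒ peak ≥ ⌈25/8⌉ = 4, so 4 is optimal.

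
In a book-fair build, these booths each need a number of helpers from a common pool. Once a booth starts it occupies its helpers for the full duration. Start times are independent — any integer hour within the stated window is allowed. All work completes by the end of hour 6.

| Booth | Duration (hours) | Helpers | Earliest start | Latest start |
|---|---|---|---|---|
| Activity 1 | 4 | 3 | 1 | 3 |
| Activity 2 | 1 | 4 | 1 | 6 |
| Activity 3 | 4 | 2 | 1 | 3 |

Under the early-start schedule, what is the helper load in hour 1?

9

At early start, hour 1 has: Activity 1, Activity 2, Activity 3.
Demand: 3 + 4 + 2 = 9.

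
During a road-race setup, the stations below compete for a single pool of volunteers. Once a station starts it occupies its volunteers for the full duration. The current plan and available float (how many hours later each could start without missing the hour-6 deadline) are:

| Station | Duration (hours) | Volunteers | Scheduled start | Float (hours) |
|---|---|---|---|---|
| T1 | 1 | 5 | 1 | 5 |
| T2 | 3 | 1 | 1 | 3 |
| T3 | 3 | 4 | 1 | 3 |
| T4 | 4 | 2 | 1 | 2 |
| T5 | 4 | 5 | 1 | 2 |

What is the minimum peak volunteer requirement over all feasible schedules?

11

Early-start (T1@1, T2@1, T3@1, T4@1, T5@1) gives peak 17: h1:17  h2:12  h3:12  h4:7  h5:0  h6:0.
Shift T3→4, T5→2.
Schedule T1@1, T2@1, T3@4, T4@1, T5@2: h1:8  h2:8  h3:8  h4:11  h5:9  h6:4 — peak 11.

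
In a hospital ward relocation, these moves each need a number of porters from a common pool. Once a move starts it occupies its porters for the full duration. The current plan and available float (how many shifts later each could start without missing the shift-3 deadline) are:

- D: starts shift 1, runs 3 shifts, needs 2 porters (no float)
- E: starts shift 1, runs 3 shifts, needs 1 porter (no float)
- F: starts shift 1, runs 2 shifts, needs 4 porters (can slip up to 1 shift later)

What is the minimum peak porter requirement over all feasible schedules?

Schedule D@1, E@1, F@1: s1:7  s2:7  s3:3 — peak 7.
No arrangement of the 2 feasible schedules does better.

7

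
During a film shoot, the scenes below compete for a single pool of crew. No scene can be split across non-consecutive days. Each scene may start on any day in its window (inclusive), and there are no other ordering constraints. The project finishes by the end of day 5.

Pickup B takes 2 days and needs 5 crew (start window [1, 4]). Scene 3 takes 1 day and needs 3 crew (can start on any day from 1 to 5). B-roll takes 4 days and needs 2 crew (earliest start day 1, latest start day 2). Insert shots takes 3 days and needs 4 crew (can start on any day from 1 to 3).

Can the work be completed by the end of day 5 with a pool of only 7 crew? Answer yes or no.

yes

Schedule Pickup B@1, Scene 3@5, B-roll@1, Insert shots@3: d1:7  d2:7  d3:6  d4:6  d5:7 — peak 7 ≤ 7.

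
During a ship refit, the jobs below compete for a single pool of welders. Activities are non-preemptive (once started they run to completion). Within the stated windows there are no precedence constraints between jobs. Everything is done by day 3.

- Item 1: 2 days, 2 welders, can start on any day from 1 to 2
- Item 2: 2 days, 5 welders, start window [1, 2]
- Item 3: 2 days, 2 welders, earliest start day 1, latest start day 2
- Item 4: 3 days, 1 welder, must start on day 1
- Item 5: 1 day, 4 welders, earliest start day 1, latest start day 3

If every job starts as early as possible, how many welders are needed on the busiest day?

14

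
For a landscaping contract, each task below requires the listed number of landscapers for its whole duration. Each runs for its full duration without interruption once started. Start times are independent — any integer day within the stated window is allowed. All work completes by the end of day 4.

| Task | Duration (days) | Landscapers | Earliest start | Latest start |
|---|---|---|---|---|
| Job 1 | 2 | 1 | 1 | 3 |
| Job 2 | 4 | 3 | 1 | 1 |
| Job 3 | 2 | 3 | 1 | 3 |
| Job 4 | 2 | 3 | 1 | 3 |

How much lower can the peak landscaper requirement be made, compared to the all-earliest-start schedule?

Early-start peak: d1:10  d2:10  d3:3  d4:3 ⇒ 10.
Leveled (Job 1@1, Job 2@1, Job 3@1, Job 4@3): d1:7  d2:7  d3:6  d4:6 ⇒ 7.
Reduction 10 − 7 = 3.

3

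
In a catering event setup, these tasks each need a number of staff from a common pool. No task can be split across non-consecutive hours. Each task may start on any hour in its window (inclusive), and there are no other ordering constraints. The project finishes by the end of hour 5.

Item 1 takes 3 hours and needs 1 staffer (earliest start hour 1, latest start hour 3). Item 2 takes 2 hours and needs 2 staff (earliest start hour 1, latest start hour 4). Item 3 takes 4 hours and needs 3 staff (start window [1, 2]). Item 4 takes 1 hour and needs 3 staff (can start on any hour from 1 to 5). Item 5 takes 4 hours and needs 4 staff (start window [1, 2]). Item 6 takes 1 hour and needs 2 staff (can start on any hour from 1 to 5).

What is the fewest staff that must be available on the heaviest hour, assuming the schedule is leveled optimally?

9

Early-start (Item 1@1, Item 2@1, Item 3@1, Item 4@1, Item 5@1, Item 6@1) gives peak 15: h1:15  h2:10  h3:8  h4:7  h5:0.
Shift Item 2→4, Item 5→2.
Schedule Item 1@1, Item 2@4, Item 3@1, Item 4@1, Item 5@2, Item 6@1: h1:9  h2:8  h3:8  h4:9  h5:6 — peak 9.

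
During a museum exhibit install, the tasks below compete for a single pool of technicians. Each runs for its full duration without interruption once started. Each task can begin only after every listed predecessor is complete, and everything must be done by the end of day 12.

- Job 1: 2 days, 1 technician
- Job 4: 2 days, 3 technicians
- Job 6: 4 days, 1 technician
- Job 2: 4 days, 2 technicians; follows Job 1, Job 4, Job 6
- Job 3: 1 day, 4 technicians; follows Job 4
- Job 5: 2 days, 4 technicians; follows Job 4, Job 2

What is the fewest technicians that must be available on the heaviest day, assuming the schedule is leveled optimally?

4

Early-start (Job 1@1, Job 4@1, Job 6@1, Job 2@5, Job 3@3, Job 5@9) gives peak 5: d1:5  d2:5  d3:5  d4:1  d5:2  d6:2  d7:2  d8:2  d9:4  d10:4  d11:0  d12:0.
Shift Job 4→3, Job 3→9, Job 5→10.
Schedule Job 1@1, Job 4@3, Job 6@1, Job 2@5, Job 3@9, Job 5@10: d1:2  d2:2  d3:4  d4:4  d5:2  d6:2  d7:2  d8:2  d9:4  d10:4  d11:4  d12:0 — peak 4.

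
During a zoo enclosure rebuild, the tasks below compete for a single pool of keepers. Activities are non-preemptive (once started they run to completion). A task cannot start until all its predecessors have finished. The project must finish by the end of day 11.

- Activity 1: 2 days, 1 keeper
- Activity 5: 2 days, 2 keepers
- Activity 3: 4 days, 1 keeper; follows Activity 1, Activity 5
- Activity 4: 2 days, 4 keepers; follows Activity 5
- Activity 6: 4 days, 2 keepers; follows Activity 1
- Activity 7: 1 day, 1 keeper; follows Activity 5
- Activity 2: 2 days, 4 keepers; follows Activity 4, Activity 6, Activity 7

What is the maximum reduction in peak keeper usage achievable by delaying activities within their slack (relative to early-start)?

4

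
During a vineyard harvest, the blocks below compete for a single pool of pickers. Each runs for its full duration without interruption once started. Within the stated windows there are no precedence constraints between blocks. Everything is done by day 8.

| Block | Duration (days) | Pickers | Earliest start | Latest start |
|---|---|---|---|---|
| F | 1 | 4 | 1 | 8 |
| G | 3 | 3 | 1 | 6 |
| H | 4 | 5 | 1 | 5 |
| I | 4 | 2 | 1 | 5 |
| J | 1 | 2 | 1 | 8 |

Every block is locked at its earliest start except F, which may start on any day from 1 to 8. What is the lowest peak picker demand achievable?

F@1: d1:16  d2:10  d3:10  d4:7  d5:0  d6:0  d7:0  d8:0 → peak 16
F@2: d1:12  d2:14  d3:10  d4:7  d5:0  d6:0  d7:0  d8:0 → peak 14
F@3: d1:12  d2:10  d3:14  d4:7  d5:0  d6:0  d7:0  d8:0 → peak 14
F@4: d1:12  d2:10  d3:10  d4:11  d5:0  d6:0  d7:0  d8:0 → peak 12
F@5: d1:12  d2:10  d3:10  d4:7  d5:4  d6:0  d7:0  d8:0 → peak 12
F@6: d1:12  d2:10  d3:10  d4:7  d5:0  d6:4  d7:0  d8:0 → peak 12
F@7: d1:12  d2:10  d3:10  d4:7  d5:0  d6:0  d7:4  d8:0 → peak 12
F@8: d1:12  d2:10  d3:10  d4:7  d5:0  d6:0  d7:0  d8:4 → peak 12
Best is F@4, peak 12.

12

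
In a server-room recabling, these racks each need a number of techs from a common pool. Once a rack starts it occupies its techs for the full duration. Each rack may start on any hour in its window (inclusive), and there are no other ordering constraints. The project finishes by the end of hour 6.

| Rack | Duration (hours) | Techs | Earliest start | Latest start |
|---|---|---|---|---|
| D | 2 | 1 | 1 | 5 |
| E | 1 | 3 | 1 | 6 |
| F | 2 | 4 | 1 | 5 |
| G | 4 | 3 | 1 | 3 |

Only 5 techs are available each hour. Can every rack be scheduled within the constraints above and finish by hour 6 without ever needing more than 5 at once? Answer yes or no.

no

The minimum achievable peak is 6; 5 < 6, so no feasible schedule stays within the cap.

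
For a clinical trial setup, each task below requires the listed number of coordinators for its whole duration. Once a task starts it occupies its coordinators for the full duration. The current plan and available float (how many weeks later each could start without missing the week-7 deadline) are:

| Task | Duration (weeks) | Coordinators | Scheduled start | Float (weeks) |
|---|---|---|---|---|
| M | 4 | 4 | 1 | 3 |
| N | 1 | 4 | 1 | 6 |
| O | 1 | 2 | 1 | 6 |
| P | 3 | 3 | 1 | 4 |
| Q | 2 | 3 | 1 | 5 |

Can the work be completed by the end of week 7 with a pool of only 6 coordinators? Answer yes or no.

no

The minimum achievable peak is 7; 6 < 7, so no feasible schedule stays within the cap.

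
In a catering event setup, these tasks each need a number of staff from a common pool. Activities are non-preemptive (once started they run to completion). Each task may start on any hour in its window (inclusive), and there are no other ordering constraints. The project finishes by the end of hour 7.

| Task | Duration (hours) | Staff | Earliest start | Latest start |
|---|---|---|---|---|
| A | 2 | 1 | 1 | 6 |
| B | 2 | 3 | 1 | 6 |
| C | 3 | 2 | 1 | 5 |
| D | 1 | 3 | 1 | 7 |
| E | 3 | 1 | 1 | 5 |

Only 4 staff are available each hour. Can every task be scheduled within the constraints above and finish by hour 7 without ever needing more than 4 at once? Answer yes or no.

yes

Schedule A@1, B@1, C@3, D@6, E@3: h1:4  h2:4  h3:3  h4:3  h5:3  h6:3  h7:0 — peak 4 ≤ 4.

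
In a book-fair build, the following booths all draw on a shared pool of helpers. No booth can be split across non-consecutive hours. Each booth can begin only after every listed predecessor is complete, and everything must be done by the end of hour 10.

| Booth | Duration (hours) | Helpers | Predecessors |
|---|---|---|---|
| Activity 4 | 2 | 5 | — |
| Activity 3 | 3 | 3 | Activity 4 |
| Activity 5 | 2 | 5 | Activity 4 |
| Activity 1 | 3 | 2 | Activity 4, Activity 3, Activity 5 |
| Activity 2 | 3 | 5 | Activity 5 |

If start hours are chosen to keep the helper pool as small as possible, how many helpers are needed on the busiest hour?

Early-start (Activity 4@1, Activity 3@3, Activity 5@3, Activity 1@6, Activity 2@5) gives peak 8: h1:5  h2:5  h3:8  h4:8  h5:8  h6:7  h7:7  h8:2  h9:0  h10:0.
Shift Activity 5→6, Activity 1→8, Activity 2→8.
Schedule Activity 4@1, Activity 3@3, Activity 5@6, Activity 1@8, Activity 2@8: h1:5  h2:5  h3:3  h4:3  h5:3  h6:5  h7:5  h8:7  h9:7  h10:7 — peak 7.

7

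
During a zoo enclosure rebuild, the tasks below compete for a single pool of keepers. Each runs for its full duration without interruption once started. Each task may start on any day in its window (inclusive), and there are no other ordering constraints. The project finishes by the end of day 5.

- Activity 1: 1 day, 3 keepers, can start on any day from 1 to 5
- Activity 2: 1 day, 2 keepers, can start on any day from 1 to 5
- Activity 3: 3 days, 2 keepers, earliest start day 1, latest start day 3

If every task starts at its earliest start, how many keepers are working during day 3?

At early start, day 3 has: Activity 3.
Demand: 2 = 2.

2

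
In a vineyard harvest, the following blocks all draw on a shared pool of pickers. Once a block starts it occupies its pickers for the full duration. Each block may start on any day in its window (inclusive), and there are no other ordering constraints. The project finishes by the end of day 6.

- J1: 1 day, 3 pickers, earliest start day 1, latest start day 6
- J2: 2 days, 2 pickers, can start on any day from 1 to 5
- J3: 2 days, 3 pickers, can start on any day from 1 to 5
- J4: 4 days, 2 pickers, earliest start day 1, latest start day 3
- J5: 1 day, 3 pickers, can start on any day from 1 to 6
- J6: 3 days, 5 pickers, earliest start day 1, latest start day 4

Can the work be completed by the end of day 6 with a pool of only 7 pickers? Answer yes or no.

yes

Schedule J1@1, J2@2, J3@1, J4@2, J5@3, J6@4: d1:6  d2:7  d3:7  d4:7  d5:7  d6:5 — peak 7 ≤ 7.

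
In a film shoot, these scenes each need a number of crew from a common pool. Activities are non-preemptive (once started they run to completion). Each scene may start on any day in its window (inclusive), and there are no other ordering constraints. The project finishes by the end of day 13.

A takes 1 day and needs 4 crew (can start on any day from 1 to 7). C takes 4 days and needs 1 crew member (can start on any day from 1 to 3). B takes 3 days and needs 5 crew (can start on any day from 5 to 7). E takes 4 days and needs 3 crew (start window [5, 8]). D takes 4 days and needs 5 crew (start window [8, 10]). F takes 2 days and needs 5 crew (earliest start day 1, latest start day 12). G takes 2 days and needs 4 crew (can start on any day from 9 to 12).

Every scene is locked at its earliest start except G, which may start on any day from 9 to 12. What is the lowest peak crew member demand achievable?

10

G@9: d1:10  d2:6  d3:1  d4:1  d5:8  d6:8  d7:8  d8:8  d9:9  d10:9  d11:5  d12:0  d13:0 → peak 10
G@10: d1:10  d2:6  d3:1  d4:1  d5:8  d6:8  d7:8  d8:8  d9:5  d10:9  d11:9  d12:0  d13:0 → peak 10
G@11: d1:10  d2:6  d3:1  d4:1  d5:8  d6:8  d7:8  d8:8  d9:5  d10:5  d11:9  d12:4  d13:0 → peak 10
G@12: d1:10  d2:6  d3:1  d4:1  d5:8  d6:8  d7:8  d8:8  d9:5  d10:5  d11:5  d12:4  d13:4 → peak 10
Best is G@9, peak 10.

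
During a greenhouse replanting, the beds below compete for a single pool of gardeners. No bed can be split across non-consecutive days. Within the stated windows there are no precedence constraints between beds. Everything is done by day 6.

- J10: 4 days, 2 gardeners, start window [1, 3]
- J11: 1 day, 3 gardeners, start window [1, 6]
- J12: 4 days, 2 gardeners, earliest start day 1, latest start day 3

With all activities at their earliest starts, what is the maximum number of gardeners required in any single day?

7

Early-start schedule: J10@1, J11@1, J12@1.
Load per day: day 1: 7, day 2: 4, day 3: 4, day 4: 4, day 5: 0, day 6: 0.
Peak is 7.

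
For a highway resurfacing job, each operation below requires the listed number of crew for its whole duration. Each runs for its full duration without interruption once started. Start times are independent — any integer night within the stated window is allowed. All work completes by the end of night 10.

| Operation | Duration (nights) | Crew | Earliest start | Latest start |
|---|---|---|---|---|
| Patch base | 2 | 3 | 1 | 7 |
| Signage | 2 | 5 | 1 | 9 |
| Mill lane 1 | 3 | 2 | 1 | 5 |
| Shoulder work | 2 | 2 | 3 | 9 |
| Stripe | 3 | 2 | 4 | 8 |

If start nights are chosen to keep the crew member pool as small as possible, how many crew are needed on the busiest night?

Early-start (Patch base@1, Signage@1, Mill lane 1@1, Shoulder work@3, Stripe@4) gives peak 10: n1:10  n2:10  n3:4  n4:4  n5:2  n6:2  n7:0  n8:0  n9:0  n10:0.
Shift Signage→3, Mill lane 1→5, Shoulder work→5, Stripe→7.
Schedule Patch base@1, Signage@3, Mill lane 1@5, Shoulder work@5, Stripe@7: n1:3  n2:3  n3:5  n4:5  n5:4  n6:4  n7:4  n8:2  n9:2  n10:0 — peak 5.

5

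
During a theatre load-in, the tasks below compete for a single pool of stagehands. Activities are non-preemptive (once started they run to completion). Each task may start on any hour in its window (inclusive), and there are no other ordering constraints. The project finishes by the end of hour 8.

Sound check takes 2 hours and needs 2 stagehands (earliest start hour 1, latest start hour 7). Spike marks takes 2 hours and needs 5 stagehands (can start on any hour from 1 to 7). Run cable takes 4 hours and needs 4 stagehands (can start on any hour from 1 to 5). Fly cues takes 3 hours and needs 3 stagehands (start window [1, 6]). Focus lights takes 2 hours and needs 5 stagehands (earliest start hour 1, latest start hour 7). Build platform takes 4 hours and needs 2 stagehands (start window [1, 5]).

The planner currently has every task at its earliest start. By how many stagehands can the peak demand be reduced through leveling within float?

13

Early-start peak: h1:21  h2:21  h3:9  h4:6  h5:0  h6:0  h7:0  h8:0 ⇒ 21.
Leveled (Sound check@1, Spike marks@5, Run cable@1, Fly cues@5, Focus lights@7, Build platform@1): h1:8  h2:8  h3:6  h4:6  h5:8  h6:8  h7:8  h8:5 ⇒ 8.
Reduction 21 − 8 = 13.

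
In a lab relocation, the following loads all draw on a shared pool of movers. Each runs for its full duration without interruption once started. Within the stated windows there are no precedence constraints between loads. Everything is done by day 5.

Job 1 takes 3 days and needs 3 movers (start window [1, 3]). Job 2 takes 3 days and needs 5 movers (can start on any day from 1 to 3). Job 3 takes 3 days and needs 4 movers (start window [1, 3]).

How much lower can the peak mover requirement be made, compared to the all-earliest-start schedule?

0

Early-start peak: d1:12  d2:12  d3:12  d4:0  d5:0 ⇒ 12.
Leveled (Job 1@1, Job 2@1, Job 3@1): d1:12  d2:12  d3:12  d4:0  d5:0 ⇒ 12.
Reduction 12 − 12 = 0.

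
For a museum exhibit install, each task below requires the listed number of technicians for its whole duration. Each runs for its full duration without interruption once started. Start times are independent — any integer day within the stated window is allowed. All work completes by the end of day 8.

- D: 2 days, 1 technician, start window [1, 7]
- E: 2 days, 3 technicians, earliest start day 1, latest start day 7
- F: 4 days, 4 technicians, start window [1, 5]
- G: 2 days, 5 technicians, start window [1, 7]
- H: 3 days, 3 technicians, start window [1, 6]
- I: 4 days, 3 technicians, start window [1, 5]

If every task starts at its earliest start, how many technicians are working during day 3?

At early start, day 3 has: F, H, I.
Demand: 4 + 3 + 3 = 10.

10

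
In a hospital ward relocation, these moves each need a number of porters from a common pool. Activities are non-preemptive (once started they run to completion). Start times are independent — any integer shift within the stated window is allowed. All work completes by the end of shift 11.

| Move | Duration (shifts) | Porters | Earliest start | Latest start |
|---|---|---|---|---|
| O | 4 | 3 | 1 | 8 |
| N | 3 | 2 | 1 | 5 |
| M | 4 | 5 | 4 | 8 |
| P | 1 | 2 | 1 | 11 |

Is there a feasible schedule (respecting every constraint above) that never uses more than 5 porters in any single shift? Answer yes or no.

yes

Schedule O@1, N@1, M@5, P@4: s1:5  s2:5  s3:5  s4:5  s5:5  s6:5  s7:5  s8:5  s9:0  s10:0  s11:0 — peak 5 ≤ 5.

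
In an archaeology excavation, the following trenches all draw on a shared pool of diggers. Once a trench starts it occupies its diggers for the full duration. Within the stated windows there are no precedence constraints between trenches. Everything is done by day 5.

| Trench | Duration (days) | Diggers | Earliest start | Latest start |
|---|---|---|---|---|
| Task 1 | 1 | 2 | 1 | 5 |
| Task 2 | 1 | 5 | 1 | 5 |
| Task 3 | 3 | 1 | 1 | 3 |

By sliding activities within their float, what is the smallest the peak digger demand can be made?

5

Early-start (Task 1@1, Task 2@1, Task 3@1) gives peak 8: d1:8  d2:1  d3:1  d4:0  d5:0.
Shift Task 2→2, Task 3→3.
Schedule Task 1@1, Task 2@2, Task 3@3: d1:2  d2:5  d3:1  d4:1  d5:1 — peak 5.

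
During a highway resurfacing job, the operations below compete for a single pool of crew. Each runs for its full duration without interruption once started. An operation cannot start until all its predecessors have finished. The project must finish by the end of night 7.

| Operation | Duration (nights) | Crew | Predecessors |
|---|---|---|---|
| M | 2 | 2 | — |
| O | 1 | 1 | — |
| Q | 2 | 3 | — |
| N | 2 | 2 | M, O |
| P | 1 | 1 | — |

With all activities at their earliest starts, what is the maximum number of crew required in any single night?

7

Early-start schedule: M@1, O@1, Q@1, N@3, P@1.
Load per night: night 1: 7, night 2: 5, night 3: 2, night 4: 2, night 5: 0, night 6: 0, night 7: 0.
Peak is 7.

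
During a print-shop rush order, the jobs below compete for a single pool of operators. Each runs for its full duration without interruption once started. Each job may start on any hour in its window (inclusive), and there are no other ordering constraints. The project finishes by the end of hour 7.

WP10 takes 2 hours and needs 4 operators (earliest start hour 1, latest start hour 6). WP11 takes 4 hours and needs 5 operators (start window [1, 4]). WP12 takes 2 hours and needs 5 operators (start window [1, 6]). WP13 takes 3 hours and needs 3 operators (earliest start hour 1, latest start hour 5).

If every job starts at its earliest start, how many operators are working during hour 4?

5

At early start, hour 4 has: WP11.
Demand: 5 = 5.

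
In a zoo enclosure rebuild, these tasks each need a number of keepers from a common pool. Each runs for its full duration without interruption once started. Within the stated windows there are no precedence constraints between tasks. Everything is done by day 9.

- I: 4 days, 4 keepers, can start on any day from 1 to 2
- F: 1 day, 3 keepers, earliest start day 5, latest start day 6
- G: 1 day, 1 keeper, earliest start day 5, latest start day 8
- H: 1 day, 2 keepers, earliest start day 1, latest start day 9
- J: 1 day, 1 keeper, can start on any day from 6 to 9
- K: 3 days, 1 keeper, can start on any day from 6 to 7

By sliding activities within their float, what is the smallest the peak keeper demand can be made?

4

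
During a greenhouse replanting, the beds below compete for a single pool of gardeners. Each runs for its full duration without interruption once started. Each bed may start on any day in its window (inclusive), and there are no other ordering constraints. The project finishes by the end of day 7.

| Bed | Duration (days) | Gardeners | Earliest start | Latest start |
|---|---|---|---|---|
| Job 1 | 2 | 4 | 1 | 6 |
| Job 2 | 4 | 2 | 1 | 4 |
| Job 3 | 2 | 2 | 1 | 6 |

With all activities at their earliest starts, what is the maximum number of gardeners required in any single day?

8

Early-start schedule: Job 1@1, Job 2@1, Job 3@1.
Load per day: day 1: 8, day 2: 8, day 3: 2, day 4: 2, day 5: 0, day 6: 0, day 7: 0.
Peak is 8.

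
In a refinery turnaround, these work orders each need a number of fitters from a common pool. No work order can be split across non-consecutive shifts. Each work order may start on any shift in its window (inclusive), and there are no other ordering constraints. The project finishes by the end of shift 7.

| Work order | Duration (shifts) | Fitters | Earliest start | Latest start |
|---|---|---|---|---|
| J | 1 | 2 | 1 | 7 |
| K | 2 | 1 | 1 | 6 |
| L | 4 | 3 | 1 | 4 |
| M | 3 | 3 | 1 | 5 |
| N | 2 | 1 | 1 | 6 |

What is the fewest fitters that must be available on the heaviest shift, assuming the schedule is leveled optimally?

5

Early-start (J@1, K@1, L@1, M@1, N@1) gives peak 10: s1:10  s2:8  s3:6  s4:3  s5:0  s6:0  s7:0.
Shift K→2, M→5, N→2.
Schedule J@1, K@2, L@1, M@5, N@2: s1:5  s2:5  s3:5  s4:3  s5:3  s6:3  s7:3 — peak 5.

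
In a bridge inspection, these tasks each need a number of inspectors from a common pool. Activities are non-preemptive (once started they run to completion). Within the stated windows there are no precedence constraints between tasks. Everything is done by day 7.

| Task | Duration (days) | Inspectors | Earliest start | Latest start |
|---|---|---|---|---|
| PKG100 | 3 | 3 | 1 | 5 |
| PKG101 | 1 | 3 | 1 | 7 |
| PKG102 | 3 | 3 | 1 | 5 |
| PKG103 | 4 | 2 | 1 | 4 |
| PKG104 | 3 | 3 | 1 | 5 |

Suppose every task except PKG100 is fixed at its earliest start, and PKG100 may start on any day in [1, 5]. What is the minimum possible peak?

11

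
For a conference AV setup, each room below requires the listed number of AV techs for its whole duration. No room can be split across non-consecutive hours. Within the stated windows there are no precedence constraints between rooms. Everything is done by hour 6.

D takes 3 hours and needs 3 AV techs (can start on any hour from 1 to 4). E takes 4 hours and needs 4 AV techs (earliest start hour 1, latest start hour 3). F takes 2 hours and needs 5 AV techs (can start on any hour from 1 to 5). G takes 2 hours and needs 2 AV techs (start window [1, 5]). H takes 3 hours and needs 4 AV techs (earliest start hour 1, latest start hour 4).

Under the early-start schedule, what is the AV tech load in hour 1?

18

At early start, hour 1 has: D, E, F, G, H.
Demand: 3 + 4 + 5 + 2 + 4 = 18.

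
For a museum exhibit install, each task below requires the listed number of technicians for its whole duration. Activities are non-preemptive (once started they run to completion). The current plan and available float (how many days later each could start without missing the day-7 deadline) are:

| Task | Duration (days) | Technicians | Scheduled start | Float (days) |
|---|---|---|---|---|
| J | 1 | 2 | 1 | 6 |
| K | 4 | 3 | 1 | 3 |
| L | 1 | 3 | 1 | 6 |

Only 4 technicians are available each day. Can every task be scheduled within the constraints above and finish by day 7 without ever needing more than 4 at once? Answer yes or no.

yes

Schedule J@1, K@2, L@6: d1:2  d2:3  d3:3  d4:3  d5:3  d6:3  d7:0 — peak 3 ≤ 4.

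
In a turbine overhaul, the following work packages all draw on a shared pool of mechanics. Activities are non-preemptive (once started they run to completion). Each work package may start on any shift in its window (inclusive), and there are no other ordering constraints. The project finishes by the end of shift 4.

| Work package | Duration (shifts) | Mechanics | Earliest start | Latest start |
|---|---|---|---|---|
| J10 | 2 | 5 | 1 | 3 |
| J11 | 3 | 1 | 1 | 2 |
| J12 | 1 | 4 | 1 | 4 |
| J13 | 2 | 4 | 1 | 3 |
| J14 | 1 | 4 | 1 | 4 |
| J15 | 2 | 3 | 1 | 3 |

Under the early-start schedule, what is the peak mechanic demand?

21

Early-start schedule: J10@1, J11@1, J12@1, J13@1, J14@1, J15@1.
Load per shift: shift 1: 21, shift 2: 13, shift 3: 1, shift 4: 0.
Peak is 21.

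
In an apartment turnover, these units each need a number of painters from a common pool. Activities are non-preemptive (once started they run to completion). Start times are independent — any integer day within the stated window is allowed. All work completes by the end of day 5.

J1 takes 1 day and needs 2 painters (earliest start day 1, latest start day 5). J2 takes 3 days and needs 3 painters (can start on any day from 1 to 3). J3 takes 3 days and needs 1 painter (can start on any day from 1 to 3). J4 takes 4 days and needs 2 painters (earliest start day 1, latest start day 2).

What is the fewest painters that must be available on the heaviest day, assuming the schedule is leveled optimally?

Early-start (J1@1, J2@1, J3@1, J4@1) gives peak 8: d1:8  d2:6  d3:6  d4:2  d5:0.
Shift J4→2.
Schedule J1@1, J2@1, J3@1, J4@2: d1:6  d2:6  d3:6  d4:2  d5:2 — peak 6.

6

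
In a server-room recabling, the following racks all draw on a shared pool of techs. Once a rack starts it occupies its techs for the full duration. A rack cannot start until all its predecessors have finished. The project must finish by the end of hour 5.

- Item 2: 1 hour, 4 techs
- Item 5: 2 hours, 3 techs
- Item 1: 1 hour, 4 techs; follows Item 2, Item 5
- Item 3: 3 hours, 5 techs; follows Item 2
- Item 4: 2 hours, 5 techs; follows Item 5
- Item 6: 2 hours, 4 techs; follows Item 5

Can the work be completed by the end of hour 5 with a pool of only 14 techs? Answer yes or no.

yes

Schedule Item 2@1, Item 5@1, Item 1@3, Item 3@2, Item 4@3, Item 6@4: h1:7  h2:8  h3:14  h4:14  h5:4 — peak 14 ≤ 14.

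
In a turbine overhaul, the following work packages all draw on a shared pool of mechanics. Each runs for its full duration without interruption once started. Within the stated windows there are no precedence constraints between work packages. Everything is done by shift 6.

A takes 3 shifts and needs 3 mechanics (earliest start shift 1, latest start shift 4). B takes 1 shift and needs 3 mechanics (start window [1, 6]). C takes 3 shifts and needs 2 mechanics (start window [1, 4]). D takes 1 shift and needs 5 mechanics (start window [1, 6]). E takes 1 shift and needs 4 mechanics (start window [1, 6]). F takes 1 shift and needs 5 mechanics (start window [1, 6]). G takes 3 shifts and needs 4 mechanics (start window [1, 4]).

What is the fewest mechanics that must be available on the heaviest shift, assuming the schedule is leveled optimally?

8

Early-start (A@1, B@1, C@1, D@1, E@1, F@1, G@1) gives peak 26: s1:26  s2:9  s3:9  s4:0  s5:0  s6:0.
Shift B→3, C→3, E→6, F→2, G→4.
Schedule A@1, B@3, C@3, D@1, E@6, F@2, G@4: s1:8  s2:8  s3:8  s4:6  s5:6  s6:8 — peak 8.
Total mechanic-shifts = 44 over 6 shifts ⇒ peak ≥ ⌈44/6⌉ = 8, so 8 is optimal.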